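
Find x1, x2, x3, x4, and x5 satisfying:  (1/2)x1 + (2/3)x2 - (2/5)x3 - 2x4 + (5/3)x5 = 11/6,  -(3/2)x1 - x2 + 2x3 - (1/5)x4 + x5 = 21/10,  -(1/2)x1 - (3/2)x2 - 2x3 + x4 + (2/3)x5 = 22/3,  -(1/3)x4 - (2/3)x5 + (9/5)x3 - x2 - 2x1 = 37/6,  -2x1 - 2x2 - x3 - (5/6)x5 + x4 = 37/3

x1 = -3, x2 = -3, x3 = -5/2, x4 = -3, x5 = -1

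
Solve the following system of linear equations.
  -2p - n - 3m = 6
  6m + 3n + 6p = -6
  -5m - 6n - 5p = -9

m = -4, n = 4, p = 1

Row-reduce the augmented matrix:
R1 ← R1 / (-3).
R2 ← R2 − 6·R1.
R3 ← R3 + 5·R1.
R1 ← R1 − 1/3·R2.
R3 ← R3 + 13/3·R2.
R3 ← R3 / (7).
R2 ← R2 − 2·R3.
Reading off the reduced rows gives m = -4, n = 4, p = 1.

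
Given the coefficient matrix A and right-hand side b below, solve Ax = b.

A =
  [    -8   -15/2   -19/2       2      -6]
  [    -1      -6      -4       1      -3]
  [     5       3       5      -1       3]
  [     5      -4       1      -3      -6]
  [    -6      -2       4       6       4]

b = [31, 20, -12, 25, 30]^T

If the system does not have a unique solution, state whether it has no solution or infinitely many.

Row-reduce:
R1 ← R1 / (-8).
R2 ← R2 + 1·R1.
R3 ← R3 − 5·R1.
R4 ← R4 − 5·R1.
R5 ← R5 + 6·R1.
R2 ← R2 / (-81/16).
R1 ← R1 − 15/16·R2.
R3 ← R3 + 27/16·R2.
R4 ← R4 + 139/16·R2.
R5 ← R5 − 29/8·R2.
Swap R3 and R4.
R3 ← R3 / (-1/9).
R1 ← R1 − 2/3·R3.
R2 ← R2 − 5/9·R3.
R5 ← R5 − 82/9·R3.
Swap R4 and R5.
R4 ← R4 / (-244).
R1 ← R1 + 55/3·R4.
R2 ← R2 + 46/3·R4.
R3 ← R3 − 82/3·R4.
Row 5 reduces to 0 = 2, a contradiction. The system is inconsistent.

no solution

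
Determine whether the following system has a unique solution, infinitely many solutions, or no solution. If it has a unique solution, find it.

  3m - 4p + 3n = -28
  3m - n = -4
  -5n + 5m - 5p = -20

m = -2, n = -2, p = 4

Row-reduce the augmented matrix:
R1 ← R1 / (3).
R2 ← R2 − 3·R1.
R3 ← R3 − 5·R1.
R2 ← R2 / (-4).
R1 ← R1 − 1·R2.
R3 ← R3 + 10·R2.
R3 ← R3 / (-25/3).
R1 ← R1 + 1/3·R3.
R2 ← R2 + 1·R3.
Reading off the reduced rows gives m = -2, n = -2, p = 4.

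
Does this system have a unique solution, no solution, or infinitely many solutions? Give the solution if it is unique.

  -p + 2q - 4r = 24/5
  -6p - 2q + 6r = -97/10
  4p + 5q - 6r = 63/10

p = 1/5, q = -1, r = -7/4

Row-reduce the augmented matrix:
R1 ← R1 / (-1).
R2 ← R2 + 6·R1.
R3 ← R3 − 4·R1.
R2 ← R2 / (-14).
R1 ← R1 + 2·R2.
R3 ← R3 − 13·R2.
R3 ← R3 / (41/7).
R1 ← R1 + 2/7·R3.
R2 ← R2 + 15/7·R3.
Reading off the reduced rows gives p = 1/5, q = -1, r = -7/4.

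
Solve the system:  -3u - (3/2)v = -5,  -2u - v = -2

no solution

Row-reduce:
R1 ← R1 / (-3).
R2 ← R2 + 2·R1.
Row 2 reduces to 0 = 4/3, a contradiction. The system is inconsistent.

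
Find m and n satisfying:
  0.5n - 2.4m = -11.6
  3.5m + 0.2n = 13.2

m = 4, n = -4

Row-reduce the augmented matrix:
R1 ← R1 / (-12/5).
R2 ← R2 − 7/2·R1.
R2 ← R2 / (223/240).
R1 ← R1 + 5/24·R2.
Reading off the reduced rows gives m = 4, n = -4.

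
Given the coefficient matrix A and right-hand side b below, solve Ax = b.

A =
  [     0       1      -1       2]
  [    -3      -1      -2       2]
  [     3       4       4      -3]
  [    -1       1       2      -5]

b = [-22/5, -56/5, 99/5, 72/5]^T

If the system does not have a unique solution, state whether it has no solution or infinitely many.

Row-reduce the augmented matrix:
Swap R1 and R2.
R1 ← R1 / (-3).
R3 ← R3 − 3·R1.
R4 ← R4 + 1·R1.
R1 ← R1 − 1/3·R2.
R3 ← R3 − 3·R2.
R4 ← R4 − 4/3·R2.
R3 ← R3 / (5).
R1 ← R1 − 1·R3.
R2 ← R2 + 1·R3.
R4 ← R4 − 4·R3.
R4 ← R4 / (-41/15).
R1 ← R1 − 1/15·R4.
R2 ← R2 − 3/5·R4.
R3 ← R3 + 7/5·R4.
Reading off the reduced rows gives x_1 = 1, x_2 = 7/5, x_3 = 1, x_4 = -12/5.

x_1 = 1, x_2 = 7/5, x_3 = 1, x_4 = -12/5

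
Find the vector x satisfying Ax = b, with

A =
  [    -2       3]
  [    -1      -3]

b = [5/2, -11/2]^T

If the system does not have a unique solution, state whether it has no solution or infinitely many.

Row-reduce the augmented matrix:
R1 ← R1 / (-2).
R2 ← R2 + 1·R1.
R2 ← R2 / (-9/2).
R1 ← R1 + 3/2·R2.
Reading off the reduced rows gives x_1 = 1, x_2 = 3/2.

x_1 = 1, x_2 = 3/2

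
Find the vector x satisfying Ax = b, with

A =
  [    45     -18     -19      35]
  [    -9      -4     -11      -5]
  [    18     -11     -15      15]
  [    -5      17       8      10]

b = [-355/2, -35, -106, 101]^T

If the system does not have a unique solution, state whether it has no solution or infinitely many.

no solution

Row-reduce:
R1 ← R1 / (45).
R2 ← R2 + 9·R1.
R3 ← R3 − 18·R1.
R4 ← R4 + 5·R1.
R2 ← R2 / (-38/5).
R1 ← R1 + 2/5·R2.
R3 ← R3 + 19/5·R2.
R4 ← R4 − 15·R2.
Swap R3 and R4.
R3 ← R3 / (-3988/171).
R1 ← R1 − 61/171·R3.
R2 ← R2 − 37/19·R3.
Row 4 reduces to 0 = 1/4, a contradiction. The system is inconsistent.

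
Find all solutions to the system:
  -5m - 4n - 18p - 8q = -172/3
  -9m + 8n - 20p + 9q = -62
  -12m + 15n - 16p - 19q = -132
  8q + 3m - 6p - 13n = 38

m = 8/3, n = -2, p = 2, q = 2

Row-reduce the augmented matrix:
R1 ← R1 / (-5).
R2 ← R2 + 9·R1.
R3 ← R3 + 12·R1.
R4 ← R4 − 3·R1.
R2 ← R2 / (76/5).
R1 ← R1 − 4/5·R2.
R3 ← R3 − 123/5·R2.
R4 ← R4 + 77/5·R2.
R3 ← R3 / (271/38).
R1 ← R1 − 56/19·R3.
R2 ← R2 − 31/38·R3.
R4 ← R4 + 161/38·R3.
R4 ← R4 / (1227/271).
R1 ← R1 − 4319/271·R4.
R2 ← R2 − 1585/271·R4.
R3 ← R3 + 2863/542·R4.
Reading off the reduced rows gives m = 8/3, n = -2, p = 2, q = 2.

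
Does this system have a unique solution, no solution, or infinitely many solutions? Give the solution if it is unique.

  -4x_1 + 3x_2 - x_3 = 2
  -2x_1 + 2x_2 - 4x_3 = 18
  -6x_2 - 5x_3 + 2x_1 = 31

Row-reduce the augmented matrix:
R1 ← R1 / (-4).
R2 ← R2 + 2·R1.
R3 ← R3 − 2·R1.
R2 ← R2 / (1/2).
R1 ← R1 + 3/4·R2.
R3 ← R3 + 9/2·R2.
R3 ← R3 / (-37).
R1 ← R1 + 5·R3.
R2 ← R2 + 7·R3.
Reading off the reduced rows gives x_1 = 0, x_2 = -1, x_3 = -5.

x_1 = 0, x_2 = -1, x_3 = -5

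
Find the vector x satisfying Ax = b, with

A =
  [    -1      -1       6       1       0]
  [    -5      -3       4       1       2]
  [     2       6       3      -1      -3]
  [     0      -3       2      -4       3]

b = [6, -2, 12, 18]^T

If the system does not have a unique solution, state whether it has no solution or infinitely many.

Row-reduce:
R1 ← R1 / (-1).
R2 ← R2 + 5·R1.
R3 ← R3 − 2·R1.
R2 ← R2 / (2).
R1 ← R1 − 1·R2.
R3 ← R3 − 4·R2.
R4 ← R4 + 3·R2.
R3 ← R3 / (67).
R1 ← R1 − 7·R3.
R2 ← R2 + 13·R3.
R4 ← R4 + 37·R3.
R4 ← R4 / (-337/67).
R1 ← R1 − 4/67·R4.
R2 ← R2 + 17/67·R4.
R3 ← R3 − 9/67·R4.
Rank is 4 with 5 unknowns, leaving x_5 free.

infinitely many solutions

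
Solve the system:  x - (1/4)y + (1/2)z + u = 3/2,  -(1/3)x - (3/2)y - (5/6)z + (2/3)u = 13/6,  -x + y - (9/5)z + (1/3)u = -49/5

Row-reduce:
R2 ← R2 + 1/3·R1.
R3 ← R3 + 1·R1.
R2 ← R2 / (-19/12).
R1 ← R1 + 1/4·R2.
R3 ← R3 − 3/4·R2.
R3 ← R3 / (-307/190).
R1 ← R1 − 23/38·R3.
R2 ← R2 − 8/19·R3.
Rank is 3 with 4 unknowns, leaving u free.

infinitely many solutions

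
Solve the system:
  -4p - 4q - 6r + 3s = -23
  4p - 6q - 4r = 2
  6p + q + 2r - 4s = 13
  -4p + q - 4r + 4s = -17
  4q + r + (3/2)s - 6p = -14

no solution

Row-reduce:
R1 ← R1 / (-4).
R2 ← R2 − 4·R1.
R3 ← R3 − 6·R1.
R4 ← R4 + 4·R1.
R5 ← R5 + 6·R1.
R2 ← R2 / (-10).
R1 ← R1 − 1·R2.
R3 ← R3 + 5·R2.
R4 ← R4 − 5·R2.
R5 ← R5 − 10·R2.
R3 ← R3 / (-2).
R1 ← R1 − 1/2·R3.
R2 ← R2 − 1·R3.
R4 ← R4 + 3·R3.
R4 ← R4 / (4).
R1 ← R1 + 7/10·R4.
R2 ← R2 + 4/5·R4.
R3 ← R3 − 1/2·R4.
Row 5 reduces to 0 = -1/2, a contradiction. The system is inconsistent.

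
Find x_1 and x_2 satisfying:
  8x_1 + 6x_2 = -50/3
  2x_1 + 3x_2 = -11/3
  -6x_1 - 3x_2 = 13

x_1 = -7/3, x_2 = 1/3

Row-reduce the augmented matrix:
R1 ← R1 / (8).
R2 ← R2 − 2·R1.
R3 ← R3 + 6·R1.
R2 ← R2 / (3/2).
R1 ← R1 − 3/4·R2.
R3 ← R3 − 3/2·R2.
R3 reduces to 0 = 0, so the extra equation is consistent.
Reading off the reduced rows gives x_1 = -7/3, x_2 = 1/3.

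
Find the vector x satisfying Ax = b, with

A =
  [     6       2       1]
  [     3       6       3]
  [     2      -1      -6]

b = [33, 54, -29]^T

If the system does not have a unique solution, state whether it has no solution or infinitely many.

x_1 = 3, x_2 = 5, x_3 = 5

Row-reduce the augmented matrix:
R1 ← R1 / (6).
R2 ← R2 − 3·R1.
R3 ← R3 − 2·R1.
R2 ← R2 / (5).
R1 ← R1 − 1/3·R2.
R3 ← R3 + 5/3·R2.
R3 ← R3 / (-11/2).
R2 ← R2 − 1/2·R3.
Reading off the reduced rows gives x_1 = 3, x_2 = 5, x_3 = 5.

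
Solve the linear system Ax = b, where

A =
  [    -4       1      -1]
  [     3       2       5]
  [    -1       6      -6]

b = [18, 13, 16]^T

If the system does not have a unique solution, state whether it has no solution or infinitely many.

x_1 = -4, x_2 = 5, x_3 = 3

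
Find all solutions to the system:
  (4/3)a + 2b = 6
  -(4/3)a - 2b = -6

infinitely many solutions

Row-reduce:
R1 ← R1 / (4/3).
R2 ← R2 + 4/3·R1.
Rank is 1 with 2 unknowns, leaving b free.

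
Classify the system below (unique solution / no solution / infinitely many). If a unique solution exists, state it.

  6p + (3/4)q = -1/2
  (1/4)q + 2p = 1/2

no solution

Row-reduce:
R1 ← R1 / (6).
R2 ← R2 − 2·R1.
Row 2 reduces to 0 = 2/3, a contradiction. The system is inconsistent.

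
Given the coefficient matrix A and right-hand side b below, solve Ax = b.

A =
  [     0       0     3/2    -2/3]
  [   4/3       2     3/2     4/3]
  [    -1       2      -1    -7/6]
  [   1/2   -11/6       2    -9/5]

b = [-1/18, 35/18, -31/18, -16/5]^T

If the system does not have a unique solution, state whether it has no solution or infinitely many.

x_1 = -2, x_2 = 0, x_3 = 1, x_4 = 7/3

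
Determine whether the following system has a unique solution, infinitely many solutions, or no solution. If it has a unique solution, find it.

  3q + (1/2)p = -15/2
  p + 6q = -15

infinitely many solutions

Row-reduce:
R1 ← R1 / (1/2).
R2 ← R2 − 1·R1.
Rank is 1 with 2 unknowns, leaving q free.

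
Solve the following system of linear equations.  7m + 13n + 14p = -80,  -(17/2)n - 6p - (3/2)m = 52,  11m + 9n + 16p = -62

no solution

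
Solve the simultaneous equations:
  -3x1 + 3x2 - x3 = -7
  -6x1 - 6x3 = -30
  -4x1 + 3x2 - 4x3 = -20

x1 = 1, x2 = 0, x3 = 4

Row-reduce the augmented matrix:
R1 ← R1 / (-3).
R2 ← R2 + 6·R1.
R3 ← R3 + 4·R1.
R2 ← R2 / (-6).
R1 ← R1 + 1·R2.
R3 ← R3 + 1·R2.
R3 ← R3 / (-2).
R1 ← R1 − 1·R3.
R2 ← R2 − 2/3·R3.
Reading off the reduced rows gives x1 = 1, x2 = 0, x3 = 4.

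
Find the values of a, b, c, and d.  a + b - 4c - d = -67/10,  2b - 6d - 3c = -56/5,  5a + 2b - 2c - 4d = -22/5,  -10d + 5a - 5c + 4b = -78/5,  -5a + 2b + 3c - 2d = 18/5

Row-reduce the augmented matrix:
R3 ← R3 − 5·R1.
R4 ← R4 − 5·R1.
R5 ← R5 + 5·R1.
R2 ← R2 / (2).
R1 ← R1 − 1·R2.
R3 ← R3 + 3·R2.
R4 ← R4 + 1·R2.
R5 ← R5 − 7·R2.
R3 ← R3 / (27/2).
R1 ← R1 + 5/2·R3.
R2 ← R2 + 3/2·R3.
R4 ← R4 − 27/2·R3.
R5 ← R5 + 13/2·R3.
Swap R4 and R5.
R4 ← R4 / (274/27).
R1 ← R1 − 14/27·R4.
R2 ← R2 + 35/9·R4.
R3 ← R3 + 16/27·R4.
R5 reduces to 0 = 0, so the extra equation is consistent.
Reading off the reduced rows gives a = 2/5, b = 8/5, c = 9/5, d = 3/2.

a = 2/5, b = 8/5, c = 9/5, d = 3/2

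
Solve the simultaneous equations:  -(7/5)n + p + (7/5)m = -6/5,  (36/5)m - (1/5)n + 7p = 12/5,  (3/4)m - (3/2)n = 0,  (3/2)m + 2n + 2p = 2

Row-reduce:
R1 ← R1 / (7/5).
R2 ← R2 − 36/5·R1.
R3 ← R3 − 3/4·R1.
R4 ← R4 − 3/2·R1.
R2 ← R2 / (7).
R1 ← R1 + 1·R2.
R3 ← R3 + 3/4·R2.
R4 ← R4 − 7/2·R2.
R3 ← R3 / (-33/98).
R1 ← R1 − 48/49·R3.
R2 ← R2 − 13/49·R3.
Row 4 reduces to 0 = -1, a contradiction. The system is inconsistent.

no solution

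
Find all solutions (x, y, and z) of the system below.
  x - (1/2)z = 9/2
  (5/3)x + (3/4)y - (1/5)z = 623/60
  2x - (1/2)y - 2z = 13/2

x = 5, y = 3, z = 1

Row-reduce the augmented matrix:
R2 ← R2 − 5/3·R1.
R3 ← R3 − 2·R1.
R2 ← R2 / (3/4).
R3 ← R3 + 1/2·R2.
R3 ← R3 / (-26/45).
R1 ← R1 + 1/2·R3.
R2 ← R2 − 38/45·R3.
Reading off the reduced rows gives x = 5, y = 3, z = 1.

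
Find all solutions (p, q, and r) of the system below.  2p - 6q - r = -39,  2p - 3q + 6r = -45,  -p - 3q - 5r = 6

p = -6, q = 5, r = -3

Row-reduce the augmented matrix:
R1 ← R1 / (2).
R2 ← R2 − 2·R1.
R3 ← R3 + 1·R1.
R2 ← R2 / (3).
R1 ← R1 + 3·R2.
R3 ← R3 + 6·R2.
R3 ← R3 / (17/2).
R1 ← R1 − 13/2·R3.
R2 ← R2 − 7/3·R3.
Reading off the reduced rows gives p = -6, q = 5, r = -3.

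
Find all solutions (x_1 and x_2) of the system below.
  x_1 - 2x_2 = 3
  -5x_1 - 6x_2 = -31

From equation 1: x_1 = 3 + 2·x_2.
Substitute into equation 2 and solve: x_2 = 1.
Then x_1 = 5.

x_1 = 5, x_2 = 1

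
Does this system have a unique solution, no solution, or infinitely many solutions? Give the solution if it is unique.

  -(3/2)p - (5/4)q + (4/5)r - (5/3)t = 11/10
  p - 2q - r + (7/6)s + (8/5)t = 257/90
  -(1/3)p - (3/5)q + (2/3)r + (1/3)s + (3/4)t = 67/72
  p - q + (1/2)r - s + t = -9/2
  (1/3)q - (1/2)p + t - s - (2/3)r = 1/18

p = -2, q = 0, r = -4/3, s = 7/3, t = 1/2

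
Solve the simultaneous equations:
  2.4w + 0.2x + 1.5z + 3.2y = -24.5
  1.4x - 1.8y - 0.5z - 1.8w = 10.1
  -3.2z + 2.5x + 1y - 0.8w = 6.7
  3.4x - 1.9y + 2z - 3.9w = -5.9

Row-reduce the augmented matrix:
R1 ← R1 / (1/5).
R2 ← R2 − 7/5·R1.
R3 ← R3 − 5/2·R1.
R4 ← R4 − 17/5·R1.
R2 ← R2 / (-121/5).
R1 ← R1 − 16·R2.
R3 ← R3 + 39·R2.
R4 ← R4 + 563/10·R2.
R3 ← R3 / (-929/220).
R1 ← R1 − 5/22·R3.
R2 ← R2 − 5/11·R3.
R4 ← R4 − 23/11·R3.
R4 ← R4 / (-93836/51095).
R1 ← R1 + 3494/10219·R4.
R2 ← R2 − 6947/10219·R4.
R3 ← R3 − 1996/10219·R4.
Reading off the reduced rows gives x = -1, y = -6, z = -5, w = 1.

x = -1, y = -6, z = -5, w = 1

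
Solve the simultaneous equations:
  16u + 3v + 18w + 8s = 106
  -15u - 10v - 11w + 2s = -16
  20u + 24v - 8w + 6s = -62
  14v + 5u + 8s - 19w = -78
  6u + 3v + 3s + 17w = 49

Row-reduce the augmented matrix:
R1 ← R1 / (16).
R2 ← R2 + 15·R1.
R3 ← R3 − 20·R1.
R4 ← R4 − 5·R1.
R5 ← R5 − 6·R1.
R2 ← R2 / (-115/16).
R1 ← R1 − 3/16·R2.
R3 ← R3 − 81/4·R2.
R4 ← R4 − 209/16·R2.
R5 ← R5 − 15/8·R2.
R3 ← R3 / (-1604/115).
R1 ← R1 − 147/115·R3.
R2 ← R2 + 94/115·R3.
R4 ← R4 + 1604/115·R3.
R5 ← R5 − 271/23·R3.
Swap R4 and R5.
R4 ← R4 / (17411/802).
R1 ← R1 − 2273/802·R4.
R2 ← R2 + 1065/401·R4.
R3 ← R3 + 1309/802·R4.
R5 reduces to 0 = 0, so the extra equation is consistent.
Reading off the reduced rows gives u = 4, v = -6, w = 2, s = 3.

u = 4, v = -6, w = 2, s = 3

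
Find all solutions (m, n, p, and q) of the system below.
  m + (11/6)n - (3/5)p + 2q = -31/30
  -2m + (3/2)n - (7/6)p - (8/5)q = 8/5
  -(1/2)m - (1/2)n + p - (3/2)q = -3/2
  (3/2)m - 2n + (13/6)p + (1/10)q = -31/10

infinitely many solutions

Row-reduce:
R2 ← R2 + 2·R1.
R3 ← R3 + 1/2·R1.
R4 ← R4 − 3/2·R1.
R2 ← R2 / (31/6).
R1 ← R1 − 11/6·R2.
R3 ← R3 − 5/12·R2.
R4 ← R4 + 19/4·R2.
R3 ← R3 / (1657/1860).
R1 ← R1 − 223/930·R3.
R2 ← R2 + 71/155·R3.
R4 ← R4 − 1657/1860·R3.
Rank is 3 with 4 unknowns, leaving q free.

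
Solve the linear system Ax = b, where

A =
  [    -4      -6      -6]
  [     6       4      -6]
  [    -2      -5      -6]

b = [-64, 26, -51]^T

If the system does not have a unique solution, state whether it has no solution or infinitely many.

Row-reduce the augmented matrix:
R1 ← R1 / (-4).
R2 ← R2 − 6·R1.
R3 ← R3 + 2·R1.
R2 ← R2 / (-5).
R1 ← R1 − 3/2·R2.
R3 ← R3 + 2·R2.
R3 ← R3 / (3).
R1 ← R1 + 3·R3.
R2 ← R2 − 3·R3.
Reading off the reduced rows gives x_1 = 4, x_2 = 5, x_3 = 3.

x_1 = 4, x_2 = 5, x_3 = 3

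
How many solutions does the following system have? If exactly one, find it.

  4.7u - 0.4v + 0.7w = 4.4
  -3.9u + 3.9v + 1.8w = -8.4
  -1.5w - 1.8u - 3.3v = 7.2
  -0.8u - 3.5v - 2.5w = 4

u = 0, v = -4, w = 4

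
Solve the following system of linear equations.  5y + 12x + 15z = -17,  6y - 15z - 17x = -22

infinitely many solutions

Row-reduce:
R1 ← R1 / (12).
R2 ← R2 + 17·R1.
R2 ← R2 / (157/12).
R1 ← R1 − 5/12·R2.
Rank is 2 with 3 unknowns, leaving z free.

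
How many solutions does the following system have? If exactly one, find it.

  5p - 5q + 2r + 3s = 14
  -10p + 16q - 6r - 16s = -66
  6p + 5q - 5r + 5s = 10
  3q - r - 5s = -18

Row-reduce:
R1 ← R1 / (5).
R2 ← R2 + 10·R1.
R3 ← R3 − 6·R1.
R2 ← R2 / (6).
R1 ← R1 + 1·R2.
R3 ← R3 − 11·R2.
R4 ← R4 − 3·R2.
R3 ← R3 / (-56/15).
R1 ← R1 − 1/15·R3.
R2 ← R2 + 1/3·R3.
Row 4 reduces to 0 = 1, a contradiction. The system is inconsistent.

no solution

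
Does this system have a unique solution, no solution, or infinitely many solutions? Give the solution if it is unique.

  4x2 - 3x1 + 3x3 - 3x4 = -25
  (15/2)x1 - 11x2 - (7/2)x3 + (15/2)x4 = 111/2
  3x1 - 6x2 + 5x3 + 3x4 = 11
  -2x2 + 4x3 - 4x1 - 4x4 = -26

infinitely many solutions

Row-reduce:
R1 ← R1 / (-3).
R2 ← R2 − 15/2·R1.
R3 ← R3 − 3·R1.
R4 ← R4 + 4·R1.
R2 ← R2 / (-1).
R1 ← R1 + 4/3·R2.
R3 ← R3 + 2·R2.
R4 ← R4 + 22/3·R2.
Swap R3 and R4.
R3 ← R3 / (-88/3).
R1 ← R1 + 19/3·R3.
R2 ← R2 + 4·R3.
Rank is 3 with 4 unknowns, leaving x4 free.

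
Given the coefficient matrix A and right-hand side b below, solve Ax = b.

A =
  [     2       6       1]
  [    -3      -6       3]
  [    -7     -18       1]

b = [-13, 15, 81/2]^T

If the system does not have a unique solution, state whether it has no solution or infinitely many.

no solution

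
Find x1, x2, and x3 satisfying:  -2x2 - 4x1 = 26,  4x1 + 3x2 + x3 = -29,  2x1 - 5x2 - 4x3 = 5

Row-reduce the augmented matrix:
R1 ← R1 / (-4).
R2 ← R2 − 4·R1.
R3 ← R3 − 2·R1.
R1 ← R1 − 1/2·R2.
R3 ← R3 + 6·R2.
R3 ← R3 / (2).
R1 ← R1 + 1/2·R3.
R2 ← R2 − 1·R3.
Reading off the reduced rows gives x1 = -5, x2 = -3, x3 = 0.

x1 = -5, x2 = -3, x3 = 0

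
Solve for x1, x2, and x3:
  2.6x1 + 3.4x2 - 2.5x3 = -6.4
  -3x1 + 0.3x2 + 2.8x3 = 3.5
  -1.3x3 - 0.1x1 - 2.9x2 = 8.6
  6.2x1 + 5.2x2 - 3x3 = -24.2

x1 = -5, x2 = -1, x3 = -4

Row-reduce the augmented matrix:
R1 ← R1 / (13/5).
R2 ← R2 + 3·R1.
R3 ← R3 + 1/10·R1.
R4 ← R4 − 31/5·R1.
R2 ← R2 / (549/130).
R1 ← R1 − 17/13·R2.
R3 ← R3 + 36/13·R2.
R4 ← R4 + 189/65·R2.
R3 ← R3 / (-1771/1220).
R1 ← R1 + 1027/1098·R3.
R2 ← R2 + 11/549·R3.
R4 ← R4 − 1771/610·R3.
R4 reduces to 0 = 0, so the extra equation is consistent.
Reading off the reduced rows gives x1 = -5, x2 = -1, x3 = -4.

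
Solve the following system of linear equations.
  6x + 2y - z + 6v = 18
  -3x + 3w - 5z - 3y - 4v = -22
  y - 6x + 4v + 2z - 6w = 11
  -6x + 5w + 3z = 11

infinitely many solutions

Row-reduce:
R1 ← R1 / (6).
R2 ← R2 + 3·R1.
R3 ← R3 + 6·R1.
R4 ← R4 + 6·R1.
R2 ← R2 / (-2).
R1 ← R1 − 1/3·R2.
R3 ← R3 − 3·R2.
R4 ← R4 − 2·R2.
R3 ← R3 / (-29/4).
R1 ← R1 + 13/12·R3.
R2 ← R2 − 11/4·R3.
R4 ← R4 + 7/2·R3.
R4 ← R4 / (253/29).
R1 ← R1 − 21/29·R4.
R2 ← R2 + 60/29·R4.
R3 ← R3 − 6/29·R4.
Rank is 4 with 5 unknowns, leaving v free.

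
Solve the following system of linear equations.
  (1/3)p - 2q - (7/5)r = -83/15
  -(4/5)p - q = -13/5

Row-reduce:
R1 ← R1 / (1/3).
R2 ← R2 + 4/5·R1.
R2 ← R2 / (-29/5).
R1 ← R1 + 6·R2.
Rank is 2 with 3 unknowns, leaving r free.

infinitely many solutions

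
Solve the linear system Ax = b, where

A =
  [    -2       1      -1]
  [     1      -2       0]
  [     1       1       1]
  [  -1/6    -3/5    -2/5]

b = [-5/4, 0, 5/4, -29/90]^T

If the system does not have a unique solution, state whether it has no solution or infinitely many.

x_1 = 4/3, x_2 = 2/3, x_3 = -3/4

Row-reduce the augmented matrix:
R1 ← R1 / (-2).
R2 ← R2 − 1·R1.
R3 ← R3 − 1·R1.
R4 ← R4 + 1/6·R1.
R2 ← R2 / (-3/2).
R1 ← R1 + 1/2·R2.
R3 ← R3 − 3/2·R2.
R4 ← R4 + 41/60·R2.
Swap R3 and R4.
R3 ← R3 / (-4/45).
R1 ← R1 − 2/3·R3.
R2 ← R2 − 1/3·R3.
R4 reduces to 0 = 0, so the extra equation is consistent.
Reading off the reduced rows gives x_1 = 4/3, x_2 = 2/3, x_3 = -3/4.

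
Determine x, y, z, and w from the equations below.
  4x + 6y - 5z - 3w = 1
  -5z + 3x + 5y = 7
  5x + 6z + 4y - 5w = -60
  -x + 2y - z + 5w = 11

Row-reduce the augmented matrix:
R1 ← R1 / (4).
R2 ← R2 − 3·R1.
R3 ← R3 − 5·R1.
R4 ← R4 + 1·R1.
R2 ← R2 / (1/2).
R1 ← R1 − 3/2·R2.
R3 ← R3 + 7/2·R2.
R4 ← R4 − 7/2·R2.
R3 ← R3 / (7/2).
R1 ← R1 − 5/2·R3.
R2 ← R2 + 5/2·R3.
R4 ← R4 − 13/2·R3.
R4 ← R4 / (-269/7).
R1 ← R1 + 125/7·R4.
R2 ← R2 − 104/7·R4.
R3 ← R3 − 29/7·R4.
Reading off the reduced rows gives x = -6, y = 0, z = -5, w = 0.

x = -6, y = 0, z = -5, w = 0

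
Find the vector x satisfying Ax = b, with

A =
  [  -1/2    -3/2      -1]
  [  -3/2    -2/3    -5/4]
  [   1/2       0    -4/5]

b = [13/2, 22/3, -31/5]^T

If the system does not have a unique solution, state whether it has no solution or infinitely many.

x_1 = -6, x_2 = -5, x_3 = 4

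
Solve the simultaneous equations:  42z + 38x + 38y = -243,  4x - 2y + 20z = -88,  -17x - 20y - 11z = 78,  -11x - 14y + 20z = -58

no solution

Row-reduce:
R1 ← R1 / (38).
R2 ← R2 − 4·R1.
R3 ← R3 + 17·R1.
R4 ← R4 + 11·R1.
R2 ← R2 / (-6).
R1 ← R1 − 1·R2.
R3 ← R3 + 3·R2.
R4 ← R4 + 3·R2.
Swap R3 and R4.
R3 ← R3 / (463/19).
R1 ← R1 − 211/57·R3.
R2 ← R2 + 148/57·R3.
Row 4 reduces to 0 = 1/2, a contradiction. The system is inconsistent.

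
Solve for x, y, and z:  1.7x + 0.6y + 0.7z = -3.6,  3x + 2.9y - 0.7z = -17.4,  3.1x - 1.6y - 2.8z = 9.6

Row-reduce the augmented matrix:
R1 ← R1 / (17/10).
R2 ← R2 − 3·R1.
R3 ← R3 − 31/10·R1.
R2 ← R2 / (313/170).
R1 ← R1 − 6/17·R2.
R3 ← R3 + 229/85·R2.
R3 ← R3 / (-21623/3130).
R1 ← R1 − 245/313·R3.
R2 ← R2 + 329/313·R3.
Reading off the reduced rows gives x = 0, y = -6, z = 0.

x = 0, y = -6, z = 0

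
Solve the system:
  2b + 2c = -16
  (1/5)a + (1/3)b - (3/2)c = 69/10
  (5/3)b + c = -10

Row-reduce the augmented matrix:
Swap R1 and R2.
R1 ← R1 / (1/5).
R2 ← R2 / (2).
R1 ← R1 − 5/3·R2.
R3 ← R3 − 5/3·R2.
R3 ← R3 / (-2/3).
R1 ← R1 + 55/6·R3.
R2 ← R2 − 1·R3.
Reading off the reduced rows gives a = 2, b = -3, c = -5.

a = 2, b = -3, c = -5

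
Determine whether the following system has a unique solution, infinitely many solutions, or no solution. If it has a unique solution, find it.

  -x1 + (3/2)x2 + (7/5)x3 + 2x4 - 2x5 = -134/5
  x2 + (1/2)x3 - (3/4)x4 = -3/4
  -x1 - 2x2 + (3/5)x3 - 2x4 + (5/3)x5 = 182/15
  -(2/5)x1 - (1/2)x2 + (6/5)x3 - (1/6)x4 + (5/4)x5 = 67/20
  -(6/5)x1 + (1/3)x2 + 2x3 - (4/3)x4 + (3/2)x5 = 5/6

x1 = 5, x2 = -2, x3 = -2, x4 = -3, x5 = 5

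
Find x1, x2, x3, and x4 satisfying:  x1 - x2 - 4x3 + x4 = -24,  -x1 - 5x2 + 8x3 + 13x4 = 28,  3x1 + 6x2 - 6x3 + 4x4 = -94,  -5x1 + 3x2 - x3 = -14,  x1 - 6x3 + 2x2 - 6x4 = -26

Row-reduce the augmented matrix:
R2 ← R2 + 1·R1.
R3 ← R3 − 3·R1.
R4 ← R4 + 5·R1.
R5 ← R5 − 1·R1.
R2 ← R2 / (-6).
R1 ← R1 + 1·R2.
R3 ← R3 − 9·R2.
R4 ← R4 + 2·R2.
R5 ← R5 − 3·R2.
R3 ← R3 / (12).
R1 ← R1 + 14/3·R3.
R2 ← R2 + 2/3·R3.
R4 ← R4 + 67/3·R3.
R4 ← R4 / (743/18).
R1 ← R1 − 65/9·R4.
R2 ← R2 + 10/9·R4.
R3 ← R3 − 11/6·R4.
R5 reduces to 0 = 0, so the extra equation is consistent.
Reading off the reduced rows gives x1 = -2, x2 = -6, x3 = 6, x4 = -4.

x1 = -2, x2 = -6, x3 = 6, x4 = -4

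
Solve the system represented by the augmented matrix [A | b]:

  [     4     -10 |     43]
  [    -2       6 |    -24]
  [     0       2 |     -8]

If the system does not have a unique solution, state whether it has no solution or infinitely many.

no solution

Row-reduce:
R1 ← R1 / (4).
R2 ← R2 + 2·R1.
R1 ← R1 + 5/2·R2.
R3 ← R3 − 2·R2.
Row 3 reduces to 0 = -3, a contradiction. The system is inconsistent.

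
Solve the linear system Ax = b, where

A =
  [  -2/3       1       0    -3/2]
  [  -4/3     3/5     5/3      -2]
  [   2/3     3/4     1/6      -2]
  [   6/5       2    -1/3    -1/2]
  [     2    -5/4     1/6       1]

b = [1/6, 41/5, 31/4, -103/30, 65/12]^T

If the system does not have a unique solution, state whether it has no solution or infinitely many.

no solution

Row-reduce:
R1 ← R1 / (-2/3).
R2 ← R2 + 4/3·R1.
R3 ← R3 − 2/3·R1.
R4 ← R4 − 6/5·R1.
R5 ← R5 − 2·R1.
R2 ← R2 / (-7/5).
R1 ← R1 + 3/2·R2.
R3 ← R3 − 7/4·R2.
R4 ← R4 − 19/5·R2.
R5 ← R5 − 7/4·R2.
R3 ← R3 / (9/4).
R1 ← R1 + 25/14·R3.
R2 ← R2 + 25/21·R3.
R4 ← R4 − 88/21·R3.
R5 ← R5 − 9/4·R3.
R4 ← R4 / (389/105).
R1 ← R1 + 17/28·R4.
R2 ← R2 + 40/21·R4.
R3 ← R3 + 1·R4.
Row 5 reduces to 0 = -2, a contradiction. The system is inconsistent.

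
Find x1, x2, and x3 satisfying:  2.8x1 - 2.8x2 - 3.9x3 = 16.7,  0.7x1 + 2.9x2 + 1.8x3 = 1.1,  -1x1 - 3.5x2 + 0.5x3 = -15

x1 = 2, x2 = 3, x3 = -5

Row-reduce the augmented matrix:
R1 ← R1 / (14/5).
R2 ← R2 − 7/10·R1.
R3 ← R3 + 1·R1.
R2 ← R2 / (18/5).
R1 ← R1 + 1·R2.
R3 ← R3 + 9/2·R2.
R3 ← R3 / (577/224).
R1 ← R1 + 209/336·R3.
R2 ← R2 − 37/48·R3.
Reading off the reduced rows gives x1 = 2, x2 = 3, x3 = -5.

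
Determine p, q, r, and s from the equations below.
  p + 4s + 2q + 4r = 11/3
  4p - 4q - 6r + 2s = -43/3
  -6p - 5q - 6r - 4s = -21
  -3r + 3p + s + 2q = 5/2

p = 5/3, q = 2, r = 3/2, s = -2

Row-reduce the augmented matrix:
R2 ← R2 − 4·R1.
R3 ← R3 + 6·R1.
R4 ← R4 − 3·R1.
R2 ← R2 / (-12).
R1 ← R1 − 2·R2.
R3 ← R3 − 7·R2.
R4 ← R4 + 4·R2.
R3 ← R3 / (31/6).
R1 ← R1 − 1/3·R3.
R2 ← R2 − 11/6·R3.
R4 ← R4 + 23/3·R3.
R4 ← R4 / (348/31).
R1 ← R1 − 28/31·R4.
R2 ← R2 + 94/31·R4.
R3 ← R3 − 71/31·R4.
Reading off the reduced rows gives p = 5/3, q = 2, r = 3/2, s = -2.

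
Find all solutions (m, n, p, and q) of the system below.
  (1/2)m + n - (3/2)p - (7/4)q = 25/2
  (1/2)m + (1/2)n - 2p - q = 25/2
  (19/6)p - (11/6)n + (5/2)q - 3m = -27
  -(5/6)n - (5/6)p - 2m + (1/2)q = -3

Row-reduce:
R1 ← R1 / (1/2).
R2 ← R2 − 1/2·R1.
R3 ← R3 + 3·R1.
R4 ← R4 + 2·R1.
R2 ← R2 / (-1/2).
R1 ← R1 − 2·R2.
R3 ← R3 − 25/6·R2.
R4 ← R4 − 19/6·R2.
R3 ← R3 / (-10).
R1 ← R1 + 5·R3.
R2 ← R2 − 1·R3.
R4 ← R4 + 10·R3.
Row 4 reduces to 0 = -1, a contradiction. The system is inconsistent.

no solution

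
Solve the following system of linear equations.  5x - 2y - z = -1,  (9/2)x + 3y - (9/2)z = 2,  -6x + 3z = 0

Row-reduce:
R1 ← R1 / (5).
R2 ← R2 − 9/2·R1.
R3 ← R3 + 6·R1.
R2 ← R2 / (24/5).
R1 ← R1 + 2/5·R2.
R3 ← R3 + 12/5·R2.
Row 3 reduces to 0 = 1/4, a contradiction. The system is inconsistent.

no solution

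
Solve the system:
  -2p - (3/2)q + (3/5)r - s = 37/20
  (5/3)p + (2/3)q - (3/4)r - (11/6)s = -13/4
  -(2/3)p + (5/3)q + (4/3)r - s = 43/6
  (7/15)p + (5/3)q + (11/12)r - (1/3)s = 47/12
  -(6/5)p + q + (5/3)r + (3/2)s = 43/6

Row-reduce the augmented matrix:
R1 ← R1 / (-2).
R2 ← R2 − 5/3·R1.
R3 ← R3 + 2/3·R1.
R4 ← R4 − 7/15·R1.
R5 ← R5 + 6/5·R1.
R2 ← R2 / (-7/12).
R1 ← R1 − 3/4·R2.
R3 ← R3 − 13/6·R2.
R4 ← R4 − 79/60·R2.
R5 ← R5 − 19/10·R2.
R3 ← R3 / (43/210).
R1 ← R1 + 87/140·R3.
R2 ← R2 − 3/7·R3.
R4 ← R4 − 517/1050·R3.
R5 ← R5 − 517/1050·R3.
R4 ← R4 / (8099/430).
R1 ← R1 + 3011/86·R4.
R2 ← R2 − 1148/43·R4.
R3 ← R3 + 2220/43·R4.
R5 ← R5 − 8099/430·R4.
R5 reduces to 0 = 0, so the extra equation is consistent.
Reading off the reduced rows gives p = -5/2, q = 5/2, r = 1, s = 0.

p = -5/2, q = 5/2, r = 1, s = 0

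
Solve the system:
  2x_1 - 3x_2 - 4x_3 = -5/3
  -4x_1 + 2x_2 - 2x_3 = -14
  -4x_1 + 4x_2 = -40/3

Row-reduce the augmented matrix:
R1 ← R1 / (2).
R2 ← R2 + 4·R1.
R3 ← R3 + 4·R1.
R2 ← R2 / (-4).
R1 ← R1 + 3/2·R2.
R3 ← R3 + 2·R2.
R3 ← R3 / (-3).
R1 ← R1 − 7/4·R3.
R2 ← R2 − 5/2·R3.
Reading off the reduced rows gives x_1 = 1, x_2 = -7/3, x_3 = 8/3.

x_1 = 1, x_2 = -7/3, x_3 = 8/3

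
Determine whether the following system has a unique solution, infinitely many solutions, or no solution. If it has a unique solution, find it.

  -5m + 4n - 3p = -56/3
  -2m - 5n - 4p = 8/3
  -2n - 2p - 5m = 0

m = 0, n = -8/3, p = 8/3

Row-reduce the augmented matrix:
R1 ← R1 / (-5).
R2 ← R2 + 2·R1.
R3 ← R3 + 5·R1.
R2 ← R2 / (-33/5).
R1 ← R1 + 4/5·R2.
R3 ← R3 + 6·R2.
R3 ← R3 / (39/11).
R1 ← R1 − 31/33·R3.
R2 ← R2 − 14/33·R3.
Reading off the reduced rows gives m = 0, n = -8/3, p = 8/3.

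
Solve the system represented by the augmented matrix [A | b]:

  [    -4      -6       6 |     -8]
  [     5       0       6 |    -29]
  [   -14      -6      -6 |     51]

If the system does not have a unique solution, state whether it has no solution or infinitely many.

Row-reduce:
R1 ← R1 / (-4).
R2 ← R2 − 5·R1.
R3 ← R3 + 14·R1.
R2 ← R2 / (-15/2).
R1 ← R1 − 3/2·R2.
R3 ← R3 − 15·R2.
Row 3 reduces to 0 = 1, a contradiction. The system is inconsistent.

no solution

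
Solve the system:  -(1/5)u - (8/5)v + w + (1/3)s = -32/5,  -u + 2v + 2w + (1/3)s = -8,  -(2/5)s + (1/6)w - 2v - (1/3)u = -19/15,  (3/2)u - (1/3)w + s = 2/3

u = 4, v = 1, w = -2, s = -6

Row-reduce the augmented matrix:
R1 ← R1 / (-1/5).
R2 ← R2 + 1·R1.
R3 ← R3 + 1/3·R1.
R4 ← R4 − 3/2·R1.
R2 ← R2 / (10).
R1 ← R1 − 8·R2.
R3 ← R3 − 2/3·R2.
R4 ← R4 + 12·R2.
R3 ← R3 / (-13/10).
R1 ← R1 + 13/5·R3.
R2 ← R2 + 3/10·R3.
R4 ← R4 − 107/30·R3.
R4 ← R4 / (-43/90).
R1 ← R1 − 17/15·R4.
R2 ← R2 − 1/15·R4.
R3 ← R3 − 2/3·R4.
Reading off the reduced rows gives u = 4, v = 1, w = -2, s = -6.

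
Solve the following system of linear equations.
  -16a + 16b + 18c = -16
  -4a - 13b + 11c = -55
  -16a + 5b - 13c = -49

Row-reduce the augmented matrix:
R1 ← R1 / (-16).
R2 ← R2 + 4·R1.
R3 ← R3 + 16·R1.
R2 ← R2 / (-17).
R1 ← R1 + 1·R2.
R3 ← R3 + 11·R2.
R3 ← R3 / (-1197/34).
R1 ← R1 + 205/136·R3.
R2 ← R2 + 13/34·R3.
Reading off the reduced rows gives a = 4, b = 3, c = 0.

a = 4, b = 3, c = 0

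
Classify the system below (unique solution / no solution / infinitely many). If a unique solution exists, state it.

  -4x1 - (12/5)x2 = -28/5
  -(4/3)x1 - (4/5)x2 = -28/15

Row-reduce:
R1 ← R1 / (-4).
R2 ← R2 + 4/3·R1.
Rank is 1 with 2 unknowns, leaving x2 free.

infinitely many solutions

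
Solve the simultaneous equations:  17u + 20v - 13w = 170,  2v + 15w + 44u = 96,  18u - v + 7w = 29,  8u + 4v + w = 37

Row-reduce:
R1 ← R1 / (17).
R2 ← R2 − 44·R1.
R3 ← R3 − 18·R1.
R4 ← R4 − 8·R1.
R2 ← R2 / (-846/17).
R1 ← R1 − 20/17·R2.
R3 ← R3 + 377/17·R2.
R4 ← R4 + 92/17·R2.
R3 ← R3 / (-773/846).
R1 ← R1 − 163/423·R3.
R2 ← R2 + 827/846·R3.
R4 ← R4 − 773/423·R3.
Row 4 reduces to 0 = -1, a contradiction. The system is inconsistent.

no solution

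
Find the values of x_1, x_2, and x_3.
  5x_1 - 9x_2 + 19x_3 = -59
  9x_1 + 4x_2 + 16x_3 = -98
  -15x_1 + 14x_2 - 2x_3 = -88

x_1 = 2, x_2 = -5, x_3 = -6

Row-reduce the augmented matrix:
R1 ← R1 / (5).
R2 ← R2 − 9·R1.
R3 ← R3 + 15·R1.
R2 ← R2 / (101/5).
R1 ← R1 + 9/5·R2.
R3 ← R3 + 13·R2.
R3 ← R3 / (4372/101).
R1 ← R1 − 220/101·R3.
R2 ← R2 + 91/101·R3.
Reading off the reduced rows gives x_1 = 2, x_2 = -5, x_3 = -6.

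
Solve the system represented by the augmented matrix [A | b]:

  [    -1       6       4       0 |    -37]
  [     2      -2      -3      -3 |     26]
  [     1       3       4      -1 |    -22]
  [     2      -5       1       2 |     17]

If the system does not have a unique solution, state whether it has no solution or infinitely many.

x_1 = 5, x_2 = -2, x_3 = -5, x_4 = 1

Row-reduce the augmented matrix:
R1 ← R1 / (-1).
R2 ← R2 − 2·R1.
R3 ← R3 − 1·R1.
R4 ← R4 − 2·R1.
R2 ← R2 / (10).
R1 ← R1 + 6·R2.
R3 ← R3 − 9·R2.
R4 ← R4 − 7·R2.
R3 ← R3 / (7/2).
R1 ← R1 + 1·R3.
R2 ← R2 − 1/2·R3.
R4 ← R4 − 11/2·R3.
R4 ← R4 / (10/7).
R1 ← R1 + 46/35·R4.
R2 ← R2 + 19/35·R4.
R3 ← R3 − 17/35·R4.
Reading off the reduced rows gives x_1 = 5, x_2 = -2, x_3 = -5, x_4 = 1.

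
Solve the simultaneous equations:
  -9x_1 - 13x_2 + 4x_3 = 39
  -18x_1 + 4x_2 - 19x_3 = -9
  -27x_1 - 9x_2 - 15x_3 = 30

infinitely many solutions

Row-reduce:
R1 ← R1 / (-9).
R2 ← R2 + 18·R1.
R3 ← R3 + 27·R1.
R2 ← R2 / (30).
R1 ← R1 − 13/9·R2.
R3 ← R3 − 30·R2.
Rank is 2 with 3 unknowns, leaving x_3 free.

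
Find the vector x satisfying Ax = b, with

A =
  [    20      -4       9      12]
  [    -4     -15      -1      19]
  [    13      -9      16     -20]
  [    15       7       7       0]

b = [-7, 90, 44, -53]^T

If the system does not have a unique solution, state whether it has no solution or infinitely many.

x_1 = -4, x_2 = -4, x_3 = 5, x_4 = 1

Row-reduce the augmented matrix:
R1 ← R1 / (20).
R2 ← R2 + 4·R1.
R3 ← R3 − 13·R1.
R4 ← R4 − 15·R1.
R2 ← R2 / (-79/5).
R1 ← R1 + 1/5·R2.
R3 ← R3 + 32/5·R2.
R4 ← R4 − 10·R2.
R3 ← R3 / (3105/316).
R1 ← R1 − 139/316·R3.
R2 ← R2 + 4/79·R3.
R4 ← R4 − 239/316·R3.
R4 ← R4 / (22826/3105).
R1 ← R1 − 6091/3105·R4.
R2 ← R2 + 4789/3105·R4.
R3 ← R3 + 11524/3105·R4.
Reading off the reduced rows gives x_1 = -4, x_2 = -4, x_3 = 5, x_4 = 1.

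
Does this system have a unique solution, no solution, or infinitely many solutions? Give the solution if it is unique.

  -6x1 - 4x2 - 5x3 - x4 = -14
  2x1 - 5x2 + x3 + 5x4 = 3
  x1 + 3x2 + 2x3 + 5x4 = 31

Row-reduce:
R1 ← R1 / (-6).
R2 ← R2 − 2·R1.
R3 ← R3 − 1·R1.
R2 ← R2 / (-19/3).
R1 ← R1 − 2/3·R2.
R3 ← R3 − 7/3·R2.
R3 ← R3 / (35/38).
R1 ← R1 − 29/38·R3.
R2 ← R2 − 2/19·R3.
Rank is 3 with 4 unknowns, leaving x4 free.

infinitely many solutions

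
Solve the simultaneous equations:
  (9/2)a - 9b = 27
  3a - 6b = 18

Row-reduce:
R1 ← R1 / (9/2).
R2 ← R2 − 3·R1.
Rank is 1 with 2 unknowns, leaving b free.

infinitely many solutions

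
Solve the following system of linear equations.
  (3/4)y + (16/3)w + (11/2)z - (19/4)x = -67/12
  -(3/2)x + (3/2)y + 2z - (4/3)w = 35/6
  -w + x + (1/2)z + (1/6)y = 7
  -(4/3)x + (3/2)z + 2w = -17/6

infinitely many solutions

Row-reduce:
R1 ← R1 / (-19/4).
R2 ← R2 + 3/2·R1.
R3 ← R3 − 1·R1.
R4 ← R4 + 4/3·R1.
R2 ← R2 / (24/19).
R1 ← R1 + 3/19·R2.
R3 ← R3 − 37/114·R2.
R4 ← R4 + 4/19·R2.
R3 ← R3 / (229/144).
R1 ← R1 + 9/8·R3.
R2 ← R2 − 5/24·R3.
Rank is 3 with 4 unknowns, leaving w free.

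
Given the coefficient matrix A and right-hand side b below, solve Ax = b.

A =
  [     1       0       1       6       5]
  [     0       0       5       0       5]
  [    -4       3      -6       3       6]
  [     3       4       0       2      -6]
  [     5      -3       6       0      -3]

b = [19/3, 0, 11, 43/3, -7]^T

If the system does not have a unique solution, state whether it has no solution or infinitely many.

x_1 = 1, x_2 = 3, x_3 = -1/3, x_4 = 2/3, x_5 = 1/3

Row-reduce the augmented matrix:
R3 ← R3 + 4·R1.
R4 ← R4 − 3·R1.
R5 ← R5 − 5·R1.
Swap R2 and R3.
R2 ← R2 / (3).
R4 ← R4 − 4·R2.
R5 ← R5 + 3·R2.
R3 ← R3 / (5).
R1 ← R1 − 1·R3.
R2 ← R2 + 2/3·R3.
R4 ← R4 + 1/3·R3.
R5 ← R5 + 1·R3.
R4 ← R4 / (-52).
R1 ← R1 − 6·R4.
R2 ← R2 − 9·R4.
R5 ← R5 + 3·R4.
R5 ← R5 / (57/26).
R1 ← R1 + 31/13·R5.
R2 ← R2 + 19/78·R5.
R3 ← R3 − 1·R5.
R4 ← R4 − 83/78·R5.
Reading off the reduced rows gives x_1 = 1, x_2 = 3, x_3 = -1/3, x_4 = 2/3, x_5 = 1/3.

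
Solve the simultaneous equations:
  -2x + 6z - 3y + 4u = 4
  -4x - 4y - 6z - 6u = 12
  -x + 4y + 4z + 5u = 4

infinitely many solutions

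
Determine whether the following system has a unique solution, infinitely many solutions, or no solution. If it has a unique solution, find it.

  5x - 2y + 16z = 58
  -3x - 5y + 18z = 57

infinitely many solutions

Row-reduce:
R1 ← R1 / (5).
R2 ← R2 + 3·R1.
R2 ← R2 / (-31/5).
R1 ← R1 + 2/5·R2.
Rank is 2 with 3 unknowns, leaving z free.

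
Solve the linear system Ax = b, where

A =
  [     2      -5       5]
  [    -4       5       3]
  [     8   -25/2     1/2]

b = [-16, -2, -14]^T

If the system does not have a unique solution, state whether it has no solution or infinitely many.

Row-reduce:
R1 ← R1 / (2).
R2 ← R2 + 4·R1.
R3 ← R3 − 8·R1.
R2 ← R2 / (-5).
R1 ← R1 + 5/2·R2.
R3 ← R3 − 15/2·R2.
Row 3 reduces to 0 = -1, a contradiction. The system is inconsistent.

no solution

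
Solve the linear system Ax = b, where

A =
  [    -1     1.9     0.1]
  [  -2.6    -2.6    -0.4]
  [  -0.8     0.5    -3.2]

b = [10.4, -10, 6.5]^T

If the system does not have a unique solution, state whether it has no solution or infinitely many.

Row-reduce the augmented matrix:
R1 ← R1 / (-1).
R2 ← R2 + 13/5·R1.
R3 ← R3 + 4/5·R1.
R2 ← R2 / (-377/50).
R1 ← R1 + 19/10·R2.
R3 ← R3 + 51/50·R2.
R3 ← R3 / (-12029/3770).
R1 ← R1 − 25/377·R3.
R2 ← R2 − 33/377·R3.
Reading off the reduced rows gives x_1 = -1, x_2 = 5, x_3 = -1.

x_1 = -1, x_2 = 5, x_3 = -1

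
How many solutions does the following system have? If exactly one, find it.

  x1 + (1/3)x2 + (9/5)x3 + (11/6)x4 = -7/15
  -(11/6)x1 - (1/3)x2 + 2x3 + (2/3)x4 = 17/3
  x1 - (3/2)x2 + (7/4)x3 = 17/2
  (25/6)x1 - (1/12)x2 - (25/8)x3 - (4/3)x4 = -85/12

infinitely many solutions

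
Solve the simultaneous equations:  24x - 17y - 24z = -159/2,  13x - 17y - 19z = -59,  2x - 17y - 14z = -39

no solution

Row-reduce:
R1 ← R1 / (24).
R2 ← R2 − 13·R1.
R3 ← R3 − 2·R1.
R2 ← R2 / (-187/24).
R1 ← R1 + 17/24·R2.
R3 ← R3 + 187/12·R2.
Row 3 reduces to 0 = -1/2, a contradiction. The system is inconsistent.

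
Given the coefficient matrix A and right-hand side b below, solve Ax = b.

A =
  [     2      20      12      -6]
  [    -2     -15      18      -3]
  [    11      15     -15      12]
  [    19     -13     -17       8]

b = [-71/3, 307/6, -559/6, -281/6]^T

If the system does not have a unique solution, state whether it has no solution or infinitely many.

x_1 = -7/3, x_2 = -2, x_3 = 1/2, x_4 = -5/2

Row-reduce the augmented matrix:
R1 ← R1 / (2).
R2 ← R2 + 2·R1.
R3 ← R3 − 11·R1.
R4 ← R4 − 19·R1.
R2 ← R2 / (5).
R1 ← R1 − 10·R2.
R3 ← R3 + 95·R2.
R4 ← R4 + 203·R2.
R3 ← R3 / (489).
R1 ← R1 + 54·R3.
R2 ← R2 − 6·R3.
R4 ← R4 − 1087·R3.
R4 ← R4 / (-16556/815).
R1 ← R1 − 177/163·R4.
R2 ← R2 + 207/815·R4.
R3 ← R3 + 42/163·R4.
Reading off the reduced rows gives x_1 = -7/3, x_2 = -2, x_3 = 1/2, x_4 = -5/2.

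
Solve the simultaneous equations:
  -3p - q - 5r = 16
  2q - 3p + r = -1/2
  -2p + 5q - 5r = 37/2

Row-reduce the augmented matrix:
R1 ← R1 / (-3).
R2 ← R2 + 3·R1.
R3 ← R3 + 2·R1.
R2 ← R2 / (3).
R1 ← R1 − 1/3·R2.
R3 ← R3 − 17/3·R2.
R3 ← R3 / (-13).
R1 ← R1 − 1·R3.
R2 ← R2 − 2·R3.
Reading off the reduced rows gives p = -1/2, q = 1/2, r = -3.

p = -1/2, q = 1/2, r = -3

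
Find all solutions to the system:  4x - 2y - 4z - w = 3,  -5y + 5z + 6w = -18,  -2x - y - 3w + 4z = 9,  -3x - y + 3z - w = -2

x = 3, y = 2, z = 2, w = -3

Row-reduce the augmented matrix:
R1 ← R1 / (4).
R3 ← R3 + 2·R1.
R4 ← R4 + 3·R1.
R2 ← R2 / (-5).
R1 ← R1 + 1/2·R2.
R3 ← R3 + 2·R2.
R4 ← R4 + 5/2·R2.
Swap R3 and R4.
R3 ← R3 / (-5/2).
R1 ← R1 + 3/2·R3.
R2 ← R2 + 1·R3.
R4 ← R4 / (-59/10).
R1 ← R1 − 2·R4.
R2 ← R2 − 7/10·R4.
R3 ← R3 − 19/10·R4.
Reading off the reduced rows gives x = 3, y = 2, z = 2, w = -3.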